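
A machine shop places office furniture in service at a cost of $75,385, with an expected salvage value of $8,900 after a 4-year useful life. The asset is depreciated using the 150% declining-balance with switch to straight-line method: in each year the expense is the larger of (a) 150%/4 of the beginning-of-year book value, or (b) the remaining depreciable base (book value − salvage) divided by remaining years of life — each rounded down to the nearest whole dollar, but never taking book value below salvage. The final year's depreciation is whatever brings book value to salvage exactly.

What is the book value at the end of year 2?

$29,448

Depreciable base = $75,385 − $8,900 = $66,485.
Year 1: DB = ⌊$75,385 × 150%/4⌋ = $28,269; SL = ⌊$66,485/4⌋ = $16,621 → take DB $28,269. Book value $47,116.
Year 2: DB = ⌊$47,116 × 150%/4⌋ = $17,668; SL = ⌊$38,216/3⌋ = $12,738 → take DB $17,668. Book value $29,448.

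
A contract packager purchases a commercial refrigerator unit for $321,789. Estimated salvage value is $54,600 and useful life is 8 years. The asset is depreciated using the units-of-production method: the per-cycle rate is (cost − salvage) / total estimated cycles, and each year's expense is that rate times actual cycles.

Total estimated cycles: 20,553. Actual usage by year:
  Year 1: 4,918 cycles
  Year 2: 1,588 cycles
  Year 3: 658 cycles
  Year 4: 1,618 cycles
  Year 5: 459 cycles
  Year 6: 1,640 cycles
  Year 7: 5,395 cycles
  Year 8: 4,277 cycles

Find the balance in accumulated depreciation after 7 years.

Depreciable base = $321,789 − $54,600 = $267,189.
Rate = $267,189 / 20,553 cycles = $13 per cycle.
Year 1: 4,918 × $13 = $63,934. Book value $257,855.
Year 2: 1,588 × $13 = $20,644. Book value $237,211.
Year 3: 658 × $13 = $8,554. Book value $228,657.
Year 4: 1,618 × $13 = $21,034. Book value $207,623.
Year 5: 459 × $13 = $5,967. Book value $201,656.
Year 6: 1,640 × $13 = $21,320. Book value $180,336.
Year 7: 5,395 × $13 = $70,135. Book value $110,201.
Accumulated through year 7 = $321,789 − $110,201 = $211,588.

$211,588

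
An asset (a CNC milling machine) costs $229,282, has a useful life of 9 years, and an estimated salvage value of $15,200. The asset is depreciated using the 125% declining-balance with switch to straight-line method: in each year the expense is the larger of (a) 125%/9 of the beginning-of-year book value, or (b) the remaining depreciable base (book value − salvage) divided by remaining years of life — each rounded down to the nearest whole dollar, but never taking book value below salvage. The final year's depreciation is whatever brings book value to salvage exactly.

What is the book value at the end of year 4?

$124,537

Depreciable base = $229,282 − $15,200 = $214,082.
Year 1: DB = ⌊$229,282 × 125%/9⌋ = $31,844; SL = ⌊$214,082/9⌋ = $23,786 → take DB $31,844. Book value $197,438.
Year 2: DB = ⌊$197,438 × 125%/9⌋ = $27,421; SL = ⌊$182,238/8⌋ = $22,779 → take DB $27,421. Book value $170,017.
Year 3: DB = ⌊$170,017 × 125%/9⌋ = $23,613; SL = ⌊$154,817/7⌋ = $22,116 → take DB $23,613. Book value $146,404.
Year 4: DB = ⌊$146,404 × 125%/9⌋ = $20,333; SL = ⌊$131,204/6⌋ = $21,867 → take SL $21,867. Book value $124,537.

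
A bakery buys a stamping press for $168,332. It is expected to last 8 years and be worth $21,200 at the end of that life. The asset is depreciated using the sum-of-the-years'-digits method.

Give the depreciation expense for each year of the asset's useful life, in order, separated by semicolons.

$32,696; $28,609; $24,522; $20,435; $16,348; $12,261; $8,174; $4,087

Depreciable base = $168,332 − $21,200 = $147,132.
Sum of the years' digits = 8+7+6+5+4+3+2+1 = 36.
Year 1: $147,132 × 8/36 = $32,696. Book value $135,636.
Year 2: $147,132 × 7/36 = $28,609. Book value $107,027.
Year 3: $147,132 × 6/36 = $24,522. Book value $82,505.
Year 4: $147,132 × 5/36 = $20,435. Book value $62,070.
Year 5: $147,132 × 4/36 = $16,348. Book value $45,722.
Year 6: $147,132 × 3/36 = $12,261. Book value $33,461.
Year 7: $147,132 × 2/36 = $8,174. Book value $25,287.
Year 8: $147,132 × 1/36 = $4,087. Book value $21,200.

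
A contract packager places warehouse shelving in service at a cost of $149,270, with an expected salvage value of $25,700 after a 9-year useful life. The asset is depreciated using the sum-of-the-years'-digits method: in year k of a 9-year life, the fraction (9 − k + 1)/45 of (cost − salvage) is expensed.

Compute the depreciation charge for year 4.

Depreciable base = $149,270 − $25,700 = $123,570.
Sum of the years' digits = 9+8+7+6+5+4+3+2+1 = 45.
Year 1: $123,570 × 9/45 = $24,714. Book value $124,556.
Year 2: $123,570 × 8/45 = $21,968. Book value $102,588.
Year 3: $123,570 × 7/45 = $19,222. Book value $83,366.
Year 4: $123,570 × 6/45 = $16,476. Book value $66,890.

$16,476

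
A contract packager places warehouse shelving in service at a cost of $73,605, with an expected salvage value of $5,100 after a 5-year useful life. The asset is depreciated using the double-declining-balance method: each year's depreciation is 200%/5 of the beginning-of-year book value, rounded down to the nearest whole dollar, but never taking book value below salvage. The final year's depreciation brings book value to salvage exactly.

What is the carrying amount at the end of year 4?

$9,540

Depreciable base = $73,605 − $5,100 = $68,505.
Year 1: ⌊$73,605 × 200%/5⌋ = $29,442. Book value $44,163.
Year 2: ⌊$44,163 × 200%/5⌋ = $17,665. Book value $26,498.
Year 3: ⌊$26,498 × 200%/5⌋ = $10,599. Book value $15,899.
Year 4: ⌊$15,899 × 200%/5⌋ = $6,359. Book value $9,540.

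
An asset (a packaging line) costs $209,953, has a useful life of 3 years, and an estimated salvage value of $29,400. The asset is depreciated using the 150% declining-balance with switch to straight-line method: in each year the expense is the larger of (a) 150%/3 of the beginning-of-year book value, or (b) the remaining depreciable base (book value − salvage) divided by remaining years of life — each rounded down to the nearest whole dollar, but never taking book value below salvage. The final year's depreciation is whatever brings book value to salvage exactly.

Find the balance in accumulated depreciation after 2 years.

$157,464

Depreciable base = $209,953 − $29,400 = $180,553.
Year 1: DB = ⌊$209,953 × 150%/3⌋ = $104,976; SL = ⌊$180,553/3⌋ = $60,184 → take DB $104,976. Book value $104,977.
Year 2: DB = ⌊$104,977 × 150%/3⌋ = $52,488; SL = ⌊$75,577/2⌋ = $37,788 → take DB $52,488. Book value $52,489.
Accumulated through year 2 = $209,953 − $52,489 = $157,464.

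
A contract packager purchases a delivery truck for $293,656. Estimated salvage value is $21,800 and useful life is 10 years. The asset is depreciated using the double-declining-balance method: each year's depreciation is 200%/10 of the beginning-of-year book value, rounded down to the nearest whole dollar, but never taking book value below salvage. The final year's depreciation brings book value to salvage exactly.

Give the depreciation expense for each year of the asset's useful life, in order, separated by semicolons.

$58,731; $46,985; $37,588; $30,070; $24,056; $19,245; $15,396; $12,317; $9,853; $17,615

Depreciable base = $293,656 − $21,800 = $271,856.
Year 1: ⌊$293,656 × 200%/10⌋ = $58,731. Book value $234,925.
Year 2: ⌊$234,925 × 200%/10⌋ = $46,985. Book value $187,940.
Year 3: ⌊$187,940 × 200%/10⌋ = $37,588. Book value $150,352.
Year 4: ⌊$150,352 × 200%/10⌋ = $30,070. Book value $120,282.
Year 5: ⌊$120,282 × 200%/10⌋ = $24,056. Book value $96,226.
Year 6: ⌊$96,226 × 200%/10⌋ = $19,245. Book value $76,981.
Year 7: ⌊$76,981 × 200%/10⌋ = $15,396. Book value $61,585.
Year 8: ⌊$61,585 × 200%/10⌋ = $12,317. Book value $49,268.
Year 9: ⌊$49,268 × 200%/10⌋ = $9,853. Book value $39,415.
Year 10 (final): $39,415 − $21,800 = $17,615. Book value $21,800.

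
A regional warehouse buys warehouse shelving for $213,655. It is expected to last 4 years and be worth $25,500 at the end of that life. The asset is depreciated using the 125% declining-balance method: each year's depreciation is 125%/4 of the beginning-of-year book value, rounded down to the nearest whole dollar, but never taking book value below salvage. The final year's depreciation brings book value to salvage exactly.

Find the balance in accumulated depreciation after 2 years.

$112,669

Depreciable base = $213,655 − $25,500 = $188,155.
Year 1: ⌊$213,655 × 125%/4⌋ = $66,767. Book value $146,888.
Year 2: ⌊$146,888 × 125%/4⌋ = $45,902. Book value $100,986.
Accumulated through year 2 = $213,655 − $100,986 = $112,669.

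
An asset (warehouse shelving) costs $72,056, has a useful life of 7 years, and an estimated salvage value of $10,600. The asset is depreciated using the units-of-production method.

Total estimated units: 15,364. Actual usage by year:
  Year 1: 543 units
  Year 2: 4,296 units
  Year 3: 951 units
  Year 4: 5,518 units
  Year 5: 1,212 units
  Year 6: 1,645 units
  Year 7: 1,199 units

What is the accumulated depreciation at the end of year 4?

Depreciable base = $72,056 − $10,600 = $61,456.
Rate = $61,456 / 15,364 units = $4 per unit.
Year 1: 543 × $4 = $2,172. Book value $69,884.
Year 2: 4,296 × $4 = $17,184. Book value $52,700.
Year 3: 951 × $4 = $3,804. Book value $48,896.
Year 4: 5,518 × $4 = $22,072. Book value $26,824.
Accumulated through year 4 = $72,056 − $26,824 = $45,232.

$45,232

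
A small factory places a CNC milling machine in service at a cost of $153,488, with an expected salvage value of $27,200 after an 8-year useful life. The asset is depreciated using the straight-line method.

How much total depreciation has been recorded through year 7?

Depreciable base = $153,488 − $27,200 = $126,288.
Annual expense = $126,288 / 8 = $15,786.
End of year 1: book value $137,702.
End of year 2: book value $121,916.
End of year 3: book value $106,130.
End of year 4: book value $90,344.
End of year 5: book value $74,558.
End of year 6: book value $58,772.
End of year 7: book value $42,986.
Accumulated through year 7 = $153,488 − $42,986 = $110,502.

$110,502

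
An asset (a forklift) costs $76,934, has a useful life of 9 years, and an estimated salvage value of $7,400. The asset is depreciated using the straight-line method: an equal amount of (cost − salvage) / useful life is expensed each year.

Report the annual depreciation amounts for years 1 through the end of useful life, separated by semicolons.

$7,726; $7,726; $7,726; $7,726; $7,726; $7,726; $7,726; $7,726; $7,726

Depreciable base = $76,934 − $7,400 = $69,534.
Annual expense = $69,534 / 9 = $7,726.
End of year 1: book value $69,208.
End of year 2: book value $61,482.
End of year 3: book value $53,756.
End of year 4: book value $46,030.
End of year 5: book value $38,304.
End of year 6: book value $30,578.
End of year 7: book value $22,852.
End of year 8: book value $15,126.
End of year 9: book value $7,400.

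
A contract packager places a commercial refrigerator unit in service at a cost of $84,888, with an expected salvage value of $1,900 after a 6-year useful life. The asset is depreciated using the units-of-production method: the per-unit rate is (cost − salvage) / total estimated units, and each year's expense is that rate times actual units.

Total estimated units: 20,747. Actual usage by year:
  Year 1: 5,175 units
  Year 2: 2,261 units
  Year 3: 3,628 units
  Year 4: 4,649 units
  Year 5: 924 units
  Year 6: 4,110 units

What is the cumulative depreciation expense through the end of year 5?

Depreciable base = $84,888 − $1,900 = $82,988.
Rate = $82,988 / 20,747 units = $4 per unit.
Year 1: 5,175 × $4 = $20,700. Book value $64,188.
Year 2: 2,261 × $4 = $9,044. Book value $55,144.
Year 3: 3,628 × $4 = $14,512. Book value $40,632.
Year 4: 4,649 × $4 = $18,596. Book value $22,036.
Year 5: 924 × $4 = $3,696. Book value $18,340.
Accumulated through year 5 = $84,888 − $18,340 = $66,548.

$66,548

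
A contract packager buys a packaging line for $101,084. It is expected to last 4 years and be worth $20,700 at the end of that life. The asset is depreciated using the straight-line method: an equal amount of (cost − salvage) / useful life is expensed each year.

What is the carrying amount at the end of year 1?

$80,988

Depreciable base = $101,084 − $20,700 = $80,384.
Annual expense = $80,384 / 4 = $20,096.
End of year 1: book value $80,988.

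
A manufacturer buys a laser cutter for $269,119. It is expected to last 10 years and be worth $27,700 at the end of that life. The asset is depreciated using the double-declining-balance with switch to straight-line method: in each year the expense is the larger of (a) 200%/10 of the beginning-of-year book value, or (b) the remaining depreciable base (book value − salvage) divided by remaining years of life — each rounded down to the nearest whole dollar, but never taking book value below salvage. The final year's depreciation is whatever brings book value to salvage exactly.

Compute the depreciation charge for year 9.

$9,030

Depreciable base = $269,119 − $27,700 = $241,419.
Year 1: DB = ⌊$269,119 × 200%/10⌋ = $53,823; SL = ⌊$241,419/10⌋ = $24,141 → take DB $53,823. Book value $215,296.
Year 2: DB = ⌊$215,296 × 200%/10⌋ = $43,059; SL = ⌊$187,596/9⌋ = $20,844 → take DB $43,059. Book value $172,237.
Year 3: DB = ⌊$172,237 × 200%/10⌋ = $34,447; SL = ⌊$144,537/8⌋ = $18,067 → take DB $34,447. Book value $137,790.
Year 4: DB = ⌊$137,790 × 200%/10⌋ = $27,558; SL = ⌊$110,090/7⌋ = $15,727 → take DB $27,558. Book value $110,232.
Year 5: DB = ⌊$110,232 × 200%/10⌋ = $22,046; SL = ⌊$82,532/6⌋ = $13,755 → take DB $22,046. Book value $88,186.
Year 6: DB = ⌊$88,186 × 200%/10⌋ = $17,637; SL = ⌊$60,486/5⌋ = $12,097 → take DB $17,637. Book value $70,549.
Year 7: DB = ⌊$70,549 × 200%/10⌋ = $14,109; SL = ⌊$42,849/4⌋ = $10,712 → take DB $14,109. Book value $56,440.
Year 8: DB = ⌊$56,440 × 200%/10⌋ = $11,288; SL = ⌊$28,740/3⌋ = $9,580 → take DB $11,288. Book value $45,152.
Year 9: DB = ⌊$45,152 × 200%/10⌋ = $9,030; SL = ⌊$17,452/2⌋ = $8,726 → take DB $9,030. Book value $36,122.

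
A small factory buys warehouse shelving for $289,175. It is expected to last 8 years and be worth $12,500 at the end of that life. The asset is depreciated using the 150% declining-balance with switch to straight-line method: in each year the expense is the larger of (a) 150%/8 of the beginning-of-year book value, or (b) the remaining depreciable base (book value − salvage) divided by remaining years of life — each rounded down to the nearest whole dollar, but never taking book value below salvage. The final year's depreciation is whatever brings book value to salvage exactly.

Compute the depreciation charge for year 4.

Depreciable base = $289,175 − $12,500 = $276,675.
Year 1: DB = ⌊$289,175 × 150%/8⌋ = $54,220; SL = ⌊$276,675/8⌋ = $34,584 → take DB $54,220. Book value $234,955.
Year 2: DB = ⌊$234,955 × 150%/8⌋ = $44,054; SL = ⌊$222,455/7⌋ = $31,779 → take DB $44,054. Book value $190,901.
Year 3: DB = ⌊$190,901 × 150%/8⌋ = $35,793; SL = ⌊$178,401/6⌋ = $29,733 → take DB $35,793. Book value $155,108.
Year 4: DB = ⌊$155,108 × 150%/8⌋ = $29,082; SL = ⌊$142,608/5⌋ = $28,521 → take DB $29,082. Book value $126,026.

$29,082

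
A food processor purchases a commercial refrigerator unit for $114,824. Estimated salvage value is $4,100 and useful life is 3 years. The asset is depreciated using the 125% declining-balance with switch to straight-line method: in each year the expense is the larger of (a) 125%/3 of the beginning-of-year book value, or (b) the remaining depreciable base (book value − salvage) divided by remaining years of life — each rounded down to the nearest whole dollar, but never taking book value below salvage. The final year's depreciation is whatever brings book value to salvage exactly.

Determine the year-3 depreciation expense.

Depreciable base = $114,824 − $4,100 = $110,724.
Year 1: DB = ⌊$114,824 × 125%/3⌋ = $47,843; SL = ⌊$110,724/3⌋ = $36,908 → take DB $47,843. Book value $66,981.
Year 2: DB = ⌊$66,981 × 125%/3⌋ = $27,908; SL = ⌊$62,881/2⌋ = $31,440 → take SL $31,440. Book value $35,541.
Year 3 (final): $35,541 − $4,100 = $31,441. Book value $4,100.

$31,441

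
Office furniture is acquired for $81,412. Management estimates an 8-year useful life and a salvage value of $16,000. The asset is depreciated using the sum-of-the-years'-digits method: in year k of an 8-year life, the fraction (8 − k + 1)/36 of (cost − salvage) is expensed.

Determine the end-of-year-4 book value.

$34,170

Depreciable base = $81,412 − $16,000 = $65,412.
Sum of the years' digits = 8+7+6+5+4+3+2+1 = 36.
Year 1: $65,412 × 8/36 = $14,536. Book value $66,876.
Year 2: $65,412 × 7/36 = $12,719. Book value $54,157.
Year 3: $65,412 × 6/36 = $10,902. Book value $43,255.
Year 4: $65,412 × 5/36 = $9,085. Book value $34,170.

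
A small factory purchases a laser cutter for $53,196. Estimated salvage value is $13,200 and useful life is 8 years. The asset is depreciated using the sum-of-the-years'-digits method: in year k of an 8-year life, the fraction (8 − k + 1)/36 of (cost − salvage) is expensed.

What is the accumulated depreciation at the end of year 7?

$38,885

Depreciable base = $53,196 − $13,200 = $39,996.
Sum of the years' digits = 8+7+6+5+4+3+2+1 = 36.
Year 1: $39,996 × 8/36 = $8,888. Book value $44,308.
Year 2: $39,996 × 7/36 = $7,777. Book value $36,531.
Year 3: $39,996 × 6/36 = $6,666. Book value $29,865.
Year 4: $39,996 × 5/36 = $5,555. Book value $24,310.
Year 5: $39,996 × 4/36 = $4,444. Book value $19,866.
Year 6: $39,996 × 3/36 = $3,333. Book value $16,533.
Year 7: $39,996 × 2/36 = $2,222. Book value $14,311.
Accumulated through year 7 = $53,196 − $14,311 = $38,885.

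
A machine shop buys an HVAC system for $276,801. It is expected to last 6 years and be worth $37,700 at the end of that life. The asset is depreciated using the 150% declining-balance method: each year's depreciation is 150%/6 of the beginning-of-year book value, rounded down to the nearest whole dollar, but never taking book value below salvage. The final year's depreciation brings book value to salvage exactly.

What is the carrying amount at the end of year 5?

Depreciable base = $276,801 − $37,700 = $239,101.
Year 1: ⌊$276,801 × 150%/6⌋ = $69,200. Book value $207,601.
Year 2: ⌊$207,601 × 150%/6⌋ = $51,900. Book value $155,701.
Year 3: ⌊$155,701 × 150%/6⌋ = $38,925. Book value $116,776.
Year 4: ⌊$116,776 × 150%/6⌋ = $29,194. Book value $87,582.
Year 5: ⌊$87,582 × 150%/6⌋ = $21,895. Book value $65,687.

$65,687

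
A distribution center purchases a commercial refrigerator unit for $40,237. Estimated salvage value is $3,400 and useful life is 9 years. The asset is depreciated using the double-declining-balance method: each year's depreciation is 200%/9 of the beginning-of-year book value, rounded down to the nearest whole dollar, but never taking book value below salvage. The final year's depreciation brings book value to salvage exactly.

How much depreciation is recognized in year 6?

Depreciable base = $40,237 − $3,400 = $36,837.
Year 1: ⌊$40,237 × 200%/9⌋ = $8,941. Book value $31,296.
Year 2: ⌊$31,296 × 200%/9⌋ = $6,954. Book value $24,342.
Year 3: ⌊$24,342 × 200%/9⌋ = $5,409. Book value $18,933.
Year 4: ⌊$18,933 × 200%/9⌋ = $4,207. Book value $14,726.
Year 5: ⌊$14,726 × 200%/9⌋ = $3,272. Book value $11,454.
Year 6: ⌊$11,454 × 200%/9⌋ = $2,545. Book value $8,909.

$2,545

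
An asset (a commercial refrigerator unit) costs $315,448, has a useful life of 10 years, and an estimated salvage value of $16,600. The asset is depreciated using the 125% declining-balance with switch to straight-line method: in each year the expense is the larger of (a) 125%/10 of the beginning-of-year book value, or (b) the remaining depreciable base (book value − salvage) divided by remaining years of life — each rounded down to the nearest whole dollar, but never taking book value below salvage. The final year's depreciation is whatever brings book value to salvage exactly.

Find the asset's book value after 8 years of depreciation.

$72,236

Depreciable base = $315,448 − $16,600 = $298,848.
Year 1: DB = ⌊$315,448 × 125%/10⌋ = $39,431; SL = ⌊$298,848/10⌋ = $29,884 → take DB $39,431. Book value $276,017.
Year 2: DB = ⌊$276,017 × 125%/10⌋ = $34,502; SL = ⌊$259,417/9⌋ = $28,824 → take DB $34,502. Book value $241,515.
Year 3: DB = ⌊$241,515 × 125%/10⌋ = $30,189; SL = ⌊$224,915/8⌋ = $28,114 → take DB $30,189. Book value $211,326.
Year 4: DB = ⌊$211,326 × 125%/10⌋ = $26,415; SL = ⌊$194,726/7⌋ = $27,818 → take SL $27,818. Book value $183,508.
Year 5: DB = ⌊$183,508 × 125%/10⌋ = $22,938; SL = ⌊$166,908/6⌋ = $27,818 → take SL $27,818. Book value $155,690.
Year 6: DB = ⌊$155,690 × 125%/10⌋ = $19,461; SL = ⌊$139,090/5⌋ = $27,818 → take SL $27,818. Book value $127,872.
Year 7: DB = ⌊$127,872 × 125%/10⌋ = $15,984; SL = ⌊$111,272/4⌋ = $27,818 → take SL $27,818. Book value $100,054.
Year 8: DB = ⌊$100,054 × 125%/10⌋ = $12,506; SL = ⌊$83,454/3⌋ = $27,818 → take SL $27,818. Book value $72,236.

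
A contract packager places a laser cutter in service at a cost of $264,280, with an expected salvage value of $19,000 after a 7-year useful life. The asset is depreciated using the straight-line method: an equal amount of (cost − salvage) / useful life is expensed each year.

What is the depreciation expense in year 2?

$35,040

Depreciable base = $264,280 − $19,000 = $245,280.
Annual expense = $245,280 / 7 = $35,040.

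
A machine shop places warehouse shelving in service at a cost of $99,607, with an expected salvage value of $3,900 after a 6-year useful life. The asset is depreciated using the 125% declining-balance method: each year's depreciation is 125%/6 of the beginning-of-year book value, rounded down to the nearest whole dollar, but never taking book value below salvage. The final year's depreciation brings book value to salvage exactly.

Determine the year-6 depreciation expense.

$27,076

Depreciable base = $99,607 − $3,900 = $95,707.
Year 1: ⌊$99,607 × 125%/6⌋ = $20,751. Book value $78,856.
Year 2: ⌊$78,856 × 125%/6⌋ = $16,428. Book value $62,428.
Year 3: ⌊$62,428 × 125%/6⌋ = $13,005. Book value $49,423.
Year 4: ⌊$49,423 × 125%/6⌋ = $10,296. Book value $39,127.
Year 5: ⌊$39,127 × 125%/6⌋ = $8,151. Book value $30,976.
Year 6 (final): $30,976 − $3,900 = $27,076. Book value $3,900.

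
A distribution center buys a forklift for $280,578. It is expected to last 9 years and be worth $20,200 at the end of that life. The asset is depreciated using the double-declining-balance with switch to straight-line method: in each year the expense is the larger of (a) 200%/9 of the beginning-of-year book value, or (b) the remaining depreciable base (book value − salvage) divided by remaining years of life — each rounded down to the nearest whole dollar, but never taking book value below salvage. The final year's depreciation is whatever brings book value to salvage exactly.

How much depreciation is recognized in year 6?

$17,747

Depreciable base = $280,578 − $20,200 = $260,378.
Year 1: DB = ⌊$280,578 × 200%/9⌋ = $62,350; SL = ⌊$260,378/9⌋ = $28,930 → take DB $62,350. Book value $218,228.
Year 2: DB = ⌊$218,228 × 200%/9⌋ = $48,495; SL = ⌊$198,028/8⌋ = $24,753 → take DB $48,495. Book value $169,733.
Year 3: DB = ⌊$169,733 × 200%/9⌋ = $37,718; SL = ⌊$149,533/7⌋ = $21,361 → take DB $37,718. Book value $132,015.
Year 4: DB = ⌊$132,015 × 200%/9⌋ = $29,336; SL = ⌊$111,815/6⌋ = $18,635 → take DB $29,336. Book value $102,679.
Year 5: DB = ⌊$102,679 × 200%/9⌋ = $22,817; SL = ⌊$82,479/5⌋ = $16,495 → take DB $22,817. Book value $79,862.
Year 6: DB = ⌊$79,862 × 200%/9⌋ = $17,747; SL = ⌊$59,662/4⌋ = $14,915 → take DB $17,747. Book value $62,115.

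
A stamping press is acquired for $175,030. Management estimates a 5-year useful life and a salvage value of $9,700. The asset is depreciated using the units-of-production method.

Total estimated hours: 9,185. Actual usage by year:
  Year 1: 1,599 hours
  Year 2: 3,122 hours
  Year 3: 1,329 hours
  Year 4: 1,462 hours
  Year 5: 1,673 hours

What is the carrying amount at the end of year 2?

$90,052

Depreciable base = $175,030 − $9,700 = $165,330.
Rate = $165,330 / 9,185 hours = $18 per hour.
Year 1: 1,599 × $18 = $28,782. Book value $146,248.
Year 2: 3,122 × $18 = $56,196. Book value $90,052.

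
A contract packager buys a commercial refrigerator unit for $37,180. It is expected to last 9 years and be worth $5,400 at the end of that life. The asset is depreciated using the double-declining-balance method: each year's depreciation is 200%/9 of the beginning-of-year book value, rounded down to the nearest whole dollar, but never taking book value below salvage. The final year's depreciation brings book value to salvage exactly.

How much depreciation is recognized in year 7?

$1,829

Depreciable base = $37,180 − $5,400 = $31,780.
Year 1: ⌊$37,180 × 200%/9⌋ = $8,262. Book value $28,918.
Year 2: ⌊$28,918 × 200%/9⌋ = $6,426. Book value $22,492.
Year 3: ⌊$22,492 × 200%/9⌋ = $4,998. Book value $17,494.
Year 4: ⌊$17,494 × 200%/9⌋ = $3,887. Book value $13,607.
Year 5: ⌊$13,607 × 200%/9⌋ = $3,023. Book value $10,584.
Year 6: ⌊$10,584 × 200%/9⌋ = $2,352. Book value $8,232.
Year 7: ⌊$8,232 × 200%/9⌋ = $1,829. Book value $6,403.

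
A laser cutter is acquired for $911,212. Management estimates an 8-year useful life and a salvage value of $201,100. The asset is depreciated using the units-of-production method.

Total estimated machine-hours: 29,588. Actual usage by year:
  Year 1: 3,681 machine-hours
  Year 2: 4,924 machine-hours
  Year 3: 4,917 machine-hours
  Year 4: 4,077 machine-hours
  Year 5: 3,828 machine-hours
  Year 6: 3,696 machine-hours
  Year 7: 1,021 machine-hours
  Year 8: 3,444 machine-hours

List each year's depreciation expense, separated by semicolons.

$88,344; $118,176; $118,008; $97,848; $91,872; $88,704; $24,504; $82,656

Depreciable base = $911,212 − $201,100 = $710,112.
Rate = $710,112 / 29,588 machine-hours = $24 per machine-hour.
Year 1: 3,681 × $24 = $88,344. Book value $822,868.
Year 2: 4,924 × $24 = $118,176. Book value $704,692.
Year 3: 4,917 × $24 = $118,008. Book value $586,684.
Year 4: 4,077 × $24 = $97,848. Book value $488,836.
Year 5: 3,828 × $24 = $91,872. Book value $396,964.
Year 6: 3,696 × $24 = $88,704. Book value $308,260.
Year 7: 1,021 × $24 = $24,504. Book value $283,756.
Year 8: 3,444 × $24 = $82,656. Book value $201,100.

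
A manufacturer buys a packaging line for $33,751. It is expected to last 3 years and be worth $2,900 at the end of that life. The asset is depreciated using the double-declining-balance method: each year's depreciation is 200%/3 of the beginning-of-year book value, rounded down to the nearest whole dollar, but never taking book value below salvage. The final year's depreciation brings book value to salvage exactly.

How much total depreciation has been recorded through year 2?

Depreciable base = $33,751 − $2,900 = $30,851.
Year 1: ⌊$33,751 × 200%/3⌋ = $22,500. Book value $11,251.
Year 2: ⌊$11,251 × 200%/3⌋ = $7,500. Book value $3,751.
Accumulated through year 2 = $33,751 − $3,751 = $30,000.

$30,000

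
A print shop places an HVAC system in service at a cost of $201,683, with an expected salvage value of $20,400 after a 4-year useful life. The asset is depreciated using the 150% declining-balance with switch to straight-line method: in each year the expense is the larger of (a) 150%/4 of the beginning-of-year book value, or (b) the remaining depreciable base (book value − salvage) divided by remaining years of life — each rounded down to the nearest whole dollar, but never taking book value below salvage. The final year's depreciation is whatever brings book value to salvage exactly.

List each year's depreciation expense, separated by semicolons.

Depreciable base = $201,683 − $20,400 = $181,283.
Year 1: DB = ⌊$201,683 × 150%/4⌋ = $75,631; SL = ⌊$181,283/4⌋ = $45,320 → take DB $75,631. Book value $126,052.
Year 2: DB = ⌊$126,052 × 150%/4⌋ = $47,269; SL = ⌊$105,652/3⌋ = $35,217 → take DB $47,269. Book value $78,783.
Year 3: DB = ⌊$78,783 × 150%/4⌋ = $29,543; SL = ⌊$58,383/2⌋ = $29,191 → take DB $29,543. Book value $49,240.
Year 4 (final): $49,240 − $20,400 = $28,840. Book value $20,400.

$75,631; $47,269; $29,543; $28,840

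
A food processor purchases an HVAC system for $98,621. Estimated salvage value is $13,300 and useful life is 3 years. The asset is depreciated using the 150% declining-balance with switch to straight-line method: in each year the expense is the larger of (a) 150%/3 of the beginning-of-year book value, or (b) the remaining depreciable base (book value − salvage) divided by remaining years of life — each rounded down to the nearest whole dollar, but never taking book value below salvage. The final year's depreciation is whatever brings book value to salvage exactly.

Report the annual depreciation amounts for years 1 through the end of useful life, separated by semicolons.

Depreciable base = $98,621 − $13,300 = $85,321.
Year 1: DB = ⌊$98,621 × 150%/3⌋ = $49,310; SL = ⌊$85,321/3⌋ = $28,440 → take DB $49,310. Book value $49,311.
Year 2: DB = ⌊$49,311 × 150%/3⌋ = $24,655; SL = ⌊$36,011/2⌋ = $18,005 → take DB $24,655. Book value $24,656.
Year 3 (final): $24,656 − $13,300 = $11,356. Book value $13,300.

$49,310; $24,655; $11,356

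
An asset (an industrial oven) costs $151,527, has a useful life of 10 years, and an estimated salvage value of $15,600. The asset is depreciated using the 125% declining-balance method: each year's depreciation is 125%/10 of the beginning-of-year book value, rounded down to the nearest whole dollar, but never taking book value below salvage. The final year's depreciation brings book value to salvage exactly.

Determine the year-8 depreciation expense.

$7,438

Depreciable base = $151,527 − $15,600 = $135,927.
Year 1: ⌊$151,527 × 125%/10⌋ = $18,940. Book value $132,587.
Year 2: ⌊$132,587 × 125%/10⌋ = $16,573. Book value $116,014.
Year 3: ⌊$116,014 × 125%/10⌋ = $14,501. Book value $101,513.
Year 4: ⌊$101,513 × 125%/10⌋ = $12,689. Book value $88,824.
Year 5: ⌊$88,824 × 125%/10⌋ = $11,103. Book value $77,721.
Year 6: ⌊$77,721 × 125%/10⌋ = $9,715. Book value $68,006.
Year 7: ⌊$68,006 × 125%/10⌋ = $8,500. Book value $59,506.
Year 8: ⌊$59,506 × 125%/10⌋ = $7,438. Book value $52,068.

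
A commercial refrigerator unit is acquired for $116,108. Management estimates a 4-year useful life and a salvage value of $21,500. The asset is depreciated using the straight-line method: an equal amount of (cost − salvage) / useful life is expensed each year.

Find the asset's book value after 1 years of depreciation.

$92,456

Depreciable base = $116,108 − $21,500 = $94,608.
Annual expense = $94,608 / 4 = $23,652.
End of year 1: book value $92,456.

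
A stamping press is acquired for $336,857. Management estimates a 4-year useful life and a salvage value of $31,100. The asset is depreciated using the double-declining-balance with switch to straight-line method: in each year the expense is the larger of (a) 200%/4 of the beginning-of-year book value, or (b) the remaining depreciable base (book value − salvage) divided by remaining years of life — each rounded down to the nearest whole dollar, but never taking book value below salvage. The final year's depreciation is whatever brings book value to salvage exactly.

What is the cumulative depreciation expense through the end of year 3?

$294,749

Depreciable base = $336,857 − $31,100 = $305,757.
Year 1: DB = ⌊$336,857 × 200%/4⌋ = $168,428; SL = ⌊$305,757/4⌋ = $76,439 → take DB $168,428. Book value $168,429.
Year 2: DB = ⌊$168,429 × 200%/4⌋ = $84,214; SL = ⌊$137,329/3⌋ = $45,776 → take DB $84,214. Book value $84,215.
Year 3: DB = ⌊$84,215 × 200%/4⌋ = $42,107; SL = ⌊$53,115/2⌋ = $26,557 → take DB $42,107. Book value $42,108.
Accumulated through year 3 = $336,857 − $42,108 = $294,749.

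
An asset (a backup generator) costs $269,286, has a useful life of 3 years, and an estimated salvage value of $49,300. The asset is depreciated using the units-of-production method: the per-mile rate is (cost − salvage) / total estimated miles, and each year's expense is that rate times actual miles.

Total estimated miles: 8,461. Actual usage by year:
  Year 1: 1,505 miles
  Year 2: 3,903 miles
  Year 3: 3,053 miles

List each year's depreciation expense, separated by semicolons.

$39,130; $101,478; $79,378

Depreciable base = $269,286 − $49,300 = $219,986.
Rate = $219,986 / 8,461 miles = $26 per mile.
Year 1: 1,505 × $26 = $39,130. Book value $230,156.
Year 2: 3,903 × $26 = $101,478. Book value $128,678.
Year 3: 3,053 × $26 = $79,378. Book value $49,300.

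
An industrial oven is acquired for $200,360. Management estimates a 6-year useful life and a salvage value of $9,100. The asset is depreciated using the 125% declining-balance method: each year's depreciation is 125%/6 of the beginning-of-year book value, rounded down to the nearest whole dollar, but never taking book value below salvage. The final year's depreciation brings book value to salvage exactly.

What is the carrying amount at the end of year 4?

Depreciable base = $200,360 − $9,100 = $191,260.
Year 1: ⌊$200,360 × 125%/6⌋ = $41,741. Book value $158,619.
Year 2: ⌊$158,619 × 125%/6⌋ = $33,045. Book value $125,574.
Year 3: ⌊$125,574 × 125%/6⌋ = $26,161. Book value $99,413.
Year 4: ⌊$99,413 × 125%/6⌋ = $20,711. Book value $78,702.

$78,702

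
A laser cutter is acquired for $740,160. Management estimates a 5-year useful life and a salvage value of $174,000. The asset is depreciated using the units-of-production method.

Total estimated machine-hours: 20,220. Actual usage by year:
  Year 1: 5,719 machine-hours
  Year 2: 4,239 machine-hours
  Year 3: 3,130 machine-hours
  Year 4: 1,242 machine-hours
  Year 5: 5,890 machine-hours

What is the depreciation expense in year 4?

$34,776

Depreciable base = $740,160 − $174,000 = $566,160.
Rate = $566,160 / 20,220 machine-hours = $28 per machine-hour.
Year 1: 5,719 × $28 = $160,132. Book value $580,028.
Year 2: 4,239 × $28 = $118,692. Book value $461,336.
Year 3: 3,130 × $28 = $87,640. Book value $373,696.
Year 4: 1,242 × $28 = $34,776. Book value $338,920.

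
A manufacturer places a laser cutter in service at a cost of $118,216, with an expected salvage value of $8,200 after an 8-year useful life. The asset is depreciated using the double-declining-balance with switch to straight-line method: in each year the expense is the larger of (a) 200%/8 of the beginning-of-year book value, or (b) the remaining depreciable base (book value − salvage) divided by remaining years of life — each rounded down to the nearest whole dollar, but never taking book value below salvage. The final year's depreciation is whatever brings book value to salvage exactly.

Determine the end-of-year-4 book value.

Depreciable base = $118,216 − $8,200 = $110,016.
Year 1: DB = ⌊$118,216 × 200%/8⌋ = $29,554; SL = ⌊$110,016/8⌋ = $13,752 → take DB $29,554. Book value $88,662.
Year 2: DB = ⌊$88,662 × 200%/8⌋ = $22,165; SL = ⌊$80,462/7⌋ = $11,494 → take DB $22,165. Book value $66,497.
Year 3: DB = ⌊$66,497 × 200%/8⌋ = $16,624; SL = ⌊$58,297/6⌋ = $9,716 → take DB $16,624. Book value $49,873.
Year 4: DB = ⌊$49,873 × 200%/8⌋ = $12,468; SL = ⌊$41,673/5⌋ = $8,334 → take DB $12,468. Book value $37,405.

$37,405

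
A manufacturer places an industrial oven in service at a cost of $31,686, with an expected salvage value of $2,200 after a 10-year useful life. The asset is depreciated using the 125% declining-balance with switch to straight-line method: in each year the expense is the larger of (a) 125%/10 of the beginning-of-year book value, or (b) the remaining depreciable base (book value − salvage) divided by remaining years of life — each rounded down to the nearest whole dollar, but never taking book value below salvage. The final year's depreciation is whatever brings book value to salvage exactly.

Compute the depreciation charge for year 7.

$2,718

Depreciable base = $31,686 − $2,200 = $29,486.
Year 1: DB = ⌊$31,686 × 125%/10⌋ = $3,960; SL = ⌊$29,486/10⌋ = $2,948 → take DB $3,960. Book value $27,726.
Year 2: DB = ⌊$27,726 × 125%/10⌋ = $3,465; SL = ⌊$25,526/9⌋ = $2,836 → take DB $3,465. Book value $24,261.
Year 3: DB = ⌊$24,261 × 125%/10⌋ = $3,032; SL = ⌊$22,061/8⌋ = $2,757 → take DB $3,032. Book value $21,229.
Year 4: DB = ⌊$21,229 × 125%/10⌋ = $2,653; SL = ⌊$19,029/7⌋ = $2,718 → take SL $2,718. Book value $18,511.
Year 5: DB = ⌊$18,511 × 125%/10⌋ = $2,313; SL = ⌊$16,311/6⌋ = $2,718 → take SL $2,718. Book value $15,793.
Year 6: DB = ⌊$15,793 × 125%/10⌋ = $1,974; SL = ⌊$13,593/5⌋ = $2,718 → take SL $2,718. Book value $13,075.
Year 7: DB = ⌊$13,075 × 125%/10⌋ = $1,634; SL = ⌊$10,875/4⌋ = $2,718 → take SL $2,718. Book value $10,357.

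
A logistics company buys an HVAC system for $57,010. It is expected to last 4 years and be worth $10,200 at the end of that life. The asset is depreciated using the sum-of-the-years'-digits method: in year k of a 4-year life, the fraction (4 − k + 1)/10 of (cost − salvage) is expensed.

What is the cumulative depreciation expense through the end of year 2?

$32,767

Depreciable base = $57,010 − $10,200 = $46,810.
Sum of the years' digits = 4+3+2+1 = 10.
Year 1: $46,810 × 4/10 = $18,724. Book value $38,286.
Year 2: $46,810 × 3/10 = $14,043. Book value $24,243.
Accumulated through year 2 = $57,010 − $24,243 = $32,767.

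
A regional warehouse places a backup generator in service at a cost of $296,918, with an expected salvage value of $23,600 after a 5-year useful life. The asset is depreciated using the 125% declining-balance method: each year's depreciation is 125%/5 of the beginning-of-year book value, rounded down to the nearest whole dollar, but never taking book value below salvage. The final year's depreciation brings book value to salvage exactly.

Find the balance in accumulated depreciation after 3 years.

Depreciable base = $296,918 − $23,600 = $273,318.
Year 1: ⌊$296,918 × 125%/5⌋ = $74,229. Book value $222,689.
Year 2: ⌊$222,689 × 125%/5⌋ = $55,672. Book value $167,017.
Year 3: ⌊$167,017 × 125%/5⌋ = $41,754. Book value $125,263.
Accumulated through year 3 = $296,918 − $125,263 = $171,655.

$171,655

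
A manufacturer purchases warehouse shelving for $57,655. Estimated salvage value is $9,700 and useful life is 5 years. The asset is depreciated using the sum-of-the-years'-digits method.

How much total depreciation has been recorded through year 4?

Depreciable base = $57,655 − $9,700 = $47,955.
Sum of the years' digits = 5+4+3+2+1 = 15.
Year 1: $47,955 × 5/15 = $15,985. Book value $41,670.
Year 2: $47,955 × 4/15 = $12,788. Book value $28,882.
Year 3: $47,955 × 3/15 = $9,591. Book value $19,291.
Year 4: $47,955 × 2/15 = $6,394. Book value $12,897.
Accumulated through year 4 = $57,655 − $12,897 = $44,758.

$44,758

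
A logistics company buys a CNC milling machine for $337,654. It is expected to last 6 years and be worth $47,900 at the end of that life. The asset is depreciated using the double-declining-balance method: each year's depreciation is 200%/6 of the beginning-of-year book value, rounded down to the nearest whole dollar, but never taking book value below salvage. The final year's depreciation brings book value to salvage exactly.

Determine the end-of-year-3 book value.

$100,046

Depreciable base = $337,654 − $47,900 = $289,754.
Year 1: ⌊$337,654 × 200%/6⌋ = $112,551. Book value $225,103.
Year 2: ⌊$225,103 × 200%/6⌋ = $75,034. Book value $150,069.
Year 3: ⌊$150,069 × 200%/6⌋ = $50,023. Book value $100,046.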